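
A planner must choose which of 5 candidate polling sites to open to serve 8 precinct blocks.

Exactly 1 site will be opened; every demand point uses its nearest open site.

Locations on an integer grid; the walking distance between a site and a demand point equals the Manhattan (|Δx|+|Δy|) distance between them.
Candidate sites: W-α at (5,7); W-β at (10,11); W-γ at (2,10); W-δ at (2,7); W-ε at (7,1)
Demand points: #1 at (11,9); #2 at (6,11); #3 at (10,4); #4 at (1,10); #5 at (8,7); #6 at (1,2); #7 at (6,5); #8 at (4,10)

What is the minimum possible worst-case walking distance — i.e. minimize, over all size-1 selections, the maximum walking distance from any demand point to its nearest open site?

9

Open {W-α}.
  Farthest demand point is #6 at walking distance 9 (to W-α); all others are ≤ 9.
With {W-δ} the worst case is 11.
With {W-γ} the worst case is 14.
No size-1 selection achieves below 9.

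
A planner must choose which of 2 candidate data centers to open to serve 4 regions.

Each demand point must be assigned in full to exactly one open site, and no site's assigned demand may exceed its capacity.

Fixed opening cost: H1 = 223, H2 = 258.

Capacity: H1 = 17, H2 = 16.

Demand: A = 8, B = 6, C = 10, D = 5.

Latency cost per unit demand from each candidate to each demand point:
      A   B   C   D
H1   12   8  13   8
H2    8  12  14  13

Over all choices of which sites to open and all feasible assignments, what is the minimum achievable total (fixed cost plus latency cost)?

Open {H1, H2}; cheapest assignment that respects the capacities:
  H1 (cap 17, load 15): C, D — cost 10×13 + 5×8 = 170
  H2 (cap 16, load 14): A, B — cost 8×8 + 6×12 = 136
  Shipping 306, fixed 481 → total 787.
  Any other capacity-feasible assignment to {H1, H2} ships for at least 306.
Total demand is 29 and no other set of sites has combined capacity ≥ 29, so {H1, H2} is the only feasible choice of open sites. Minimum: 787.

787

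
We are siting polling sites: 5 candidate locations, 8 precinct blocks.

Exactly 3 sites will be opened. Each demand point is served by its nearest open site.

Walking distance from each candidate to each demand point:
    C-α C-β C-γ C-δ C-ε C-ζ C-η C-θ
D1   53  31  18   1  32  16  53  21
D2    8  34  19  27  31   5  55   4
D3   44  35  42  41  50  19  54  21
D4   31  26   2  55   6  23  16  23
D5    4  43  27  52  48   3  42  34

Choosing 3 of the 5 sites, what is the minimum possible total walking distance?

68

Open {D1, D2, D4}.
  C-α→D2 8, C-β→D4 26, C-γ→D4 2, C-δ→D1 1, C-ε→D4 6, C-ζ→D2 5, C-η→D4 16, C-θ→D2 4  ⇒ total 68.
Compare {D1, D4, D5}: total 79.
Compare {D2, D4, D5}: total 88.
No size-3 selection does better; minimum is 68.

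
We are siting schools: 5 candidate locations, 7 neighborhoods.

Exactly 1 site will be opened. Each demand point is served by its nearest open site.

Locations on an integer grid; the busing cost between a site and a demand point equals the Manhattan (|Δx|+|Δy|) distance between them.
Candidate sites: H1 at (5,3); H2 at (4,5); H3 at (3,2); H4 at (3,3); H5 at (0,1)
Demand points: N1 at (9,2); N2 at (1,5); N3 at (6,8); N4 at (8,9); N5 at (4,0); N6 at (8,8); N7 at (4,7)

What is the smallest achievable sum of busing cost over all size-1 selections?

Open {H2}.
  N1→H2 8, N2→H2 3, N3→H2 5, N4→H2 8, N5→H2 5, N6→H2 7, N7→H2 2  ⇒ total 38.
Compare {H1}: total 43.
Compare {H4}: total 49.
No size-1 selection does better; minimum is 38.

38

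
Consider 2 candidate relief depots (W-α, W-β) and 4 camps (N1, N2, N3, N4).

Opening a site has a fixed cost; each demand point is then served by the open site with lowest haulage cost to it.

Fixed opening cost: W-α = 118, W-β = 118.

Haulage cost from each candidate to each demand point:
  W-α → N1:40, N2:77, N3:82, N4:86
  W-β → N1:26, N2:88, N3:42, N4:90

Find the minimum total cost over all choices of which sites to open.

364

Open {W-β}: assign each demand point to its cheapest open site.
  N1→W-β 26, N2→W-β 88, N3→W-β 42, N4→W-β 90
  haulage cost 246, fixed 118 → total 364.
Compare {W-α}: haulage cost 285 + fixed 118 = 403.
Compare {W-α, W-β}: haulage cost 231 + fixed 236 = 467.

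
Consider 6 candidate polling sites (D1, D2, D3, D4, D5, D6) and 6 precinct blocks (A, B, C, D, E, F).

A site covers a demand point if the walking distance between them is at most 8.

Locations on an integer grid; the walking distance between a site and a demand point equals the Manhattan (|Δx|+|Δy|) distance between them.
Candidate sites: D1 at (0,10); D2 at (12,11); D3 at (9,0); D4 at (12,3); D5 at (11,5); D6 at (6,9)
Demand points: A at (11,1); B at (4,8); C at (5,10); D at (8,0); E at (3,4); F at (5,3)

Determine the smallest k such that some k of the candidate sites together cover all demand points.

Coverage sets (demand points within 8 of each site):
  D1: {B, C}
  D2: {C}
  D3: {A, D, F}
  D4: {A, D, F}
  D5: {A, D, F}
  D6: {B, C, E, F}
No single site covers all 6 demand points.
But {D3, D6} covers everything, so the minimum is 2.

2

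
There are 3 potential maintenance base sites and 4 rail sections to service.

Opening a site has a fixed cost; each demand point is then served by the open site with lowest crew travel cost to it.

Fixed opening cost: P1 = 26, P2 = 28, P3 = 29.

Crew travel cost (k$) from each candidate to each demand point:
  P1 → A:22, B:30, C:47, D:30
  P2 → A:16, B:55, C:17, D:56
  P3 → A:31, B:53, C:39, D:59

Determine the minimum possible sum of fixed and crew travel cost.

Open {P1, P2}: assign each demand point to its cheapest open site.
  A→P2 16, B→P1 30, C→P2 17, D→P1 30
  crew travel cost 93, fixed 54 → total 147.
Compare {P1}: crew travel cost 129 + fixed 26 = 155.
Compare {P2}: crew travel cost 144 + fixed 28 = 172.
Compare {P1, P3}: crew travel cost 121 + fixed 55 = 176.
All other subsets cost ≥ 155. Minimum total cost: 147.

147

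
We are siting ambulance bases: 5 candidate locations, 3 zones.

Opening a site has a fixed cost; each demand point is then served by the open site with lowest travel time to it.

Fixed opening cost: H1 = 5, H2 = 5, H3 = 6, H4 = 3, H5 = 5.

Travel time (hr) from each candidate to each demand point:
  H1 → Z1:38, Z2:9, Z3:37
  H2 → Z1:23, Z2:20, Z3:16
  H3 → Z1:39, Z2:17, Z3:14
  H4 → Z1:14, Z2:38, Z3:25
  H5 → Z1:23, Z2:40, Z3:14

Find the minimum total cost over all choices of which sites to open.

Open {H1, H4, H5}: assign each demand point to its cheapest open site.
  Z1→H4 14, Z2→H1 9, Z3→H5 14
  travel time 37, fixed 13 → total 50.
Compare {H1, H3, H4}: travel time 37 + fixed 14 = 51.
Compare {H1, H2, H4}: travel time 39 + fixed 13 = 52.
Compare {H3, H4}: travel time 45 + fixed 9 = 54.
All other subsets cost ≥ 51. Minimum total cost: 50.

50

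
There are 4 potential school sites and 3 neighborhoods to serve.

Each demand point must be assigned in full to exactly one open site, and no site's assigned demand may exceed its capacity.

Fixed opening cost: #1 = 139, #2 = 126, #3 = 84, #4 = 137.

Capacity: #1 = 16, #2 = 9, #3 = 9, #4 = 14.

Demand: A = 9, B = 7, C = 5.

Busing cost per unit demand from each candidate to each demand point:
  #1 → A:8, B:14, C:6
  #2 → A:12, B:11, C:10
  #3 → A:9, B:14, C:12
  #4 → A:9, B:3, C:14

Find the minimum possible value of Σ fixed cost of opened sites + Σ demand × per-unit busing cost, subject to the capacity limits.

393

Open {#3, #4}; cheapest assignment that respects the capacities:
  #3 (cap 9, load 9): A — cost 9×9 = 81
  #4 (cap 14, load 12): B, C — cost 7×3 + 5×14 = 91
  Shipping 172, fixed 221 → total 393.
  Any other capacity-feasible assignment to {#3, #4} ships for at least 172.
Compare {#1, #4}: its best feasible assignment gives total 399.
Compare {#1, #3}: its best feasible assignment gives total 423.
Every other set of open sites that can feasibly serve all demand totals ≥ 399 even under its best assignment. Minimum: 393.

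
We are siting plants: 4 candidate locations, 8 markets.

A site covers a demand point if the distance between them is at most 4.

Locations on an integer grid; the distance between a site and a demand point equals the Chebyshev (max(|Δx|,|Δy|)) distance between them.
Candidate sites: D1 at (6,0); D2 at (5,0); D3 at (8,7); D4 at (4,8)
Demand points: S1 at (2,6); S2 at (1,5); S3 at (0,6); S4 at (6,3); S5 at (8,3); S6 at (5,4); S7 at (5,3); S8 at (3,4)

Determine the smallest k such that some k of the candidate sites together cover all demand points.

Coverage sets (demand points within 4 of each site):
  D1: {S4, S5, S6, S7, S8}
  D2: {S4, S5, S6, S7, S8}
  D3: {S4, S5, S6, S7}
  D4: {S1, S2, S3, S6, S8}
No single site covers all 8 demand points.
But {D1, D4} covers everything, so the minimum is 2.

2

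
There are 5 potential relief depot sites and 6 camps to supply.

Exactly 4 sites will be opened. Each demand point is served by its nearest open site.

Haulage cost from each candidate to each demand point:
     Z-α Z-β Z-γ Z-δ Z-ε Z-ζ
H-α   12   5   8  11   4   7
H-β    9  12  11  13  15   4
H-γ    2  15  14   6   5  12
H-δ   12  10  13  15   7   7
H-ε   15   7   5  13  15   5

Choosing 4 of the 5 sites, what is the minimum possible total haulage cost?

Open {H-α, H-β, H-γ, H-ε}.
  Z-α→H-γ 2, Z-β→H-α 5, Z-γ→H-ε 5, Z-δ→H-γ 6, Z-ε→H-α 4, Z-ζ→H-β 4  ⇒ total 26.
Compare {H-α, H-γ, H-δ, H-ε}: total 27.
Compare {H-α, H-β, H-γ, H-δ}: total 29.
No size-4 selection does better; minimum is 26.

26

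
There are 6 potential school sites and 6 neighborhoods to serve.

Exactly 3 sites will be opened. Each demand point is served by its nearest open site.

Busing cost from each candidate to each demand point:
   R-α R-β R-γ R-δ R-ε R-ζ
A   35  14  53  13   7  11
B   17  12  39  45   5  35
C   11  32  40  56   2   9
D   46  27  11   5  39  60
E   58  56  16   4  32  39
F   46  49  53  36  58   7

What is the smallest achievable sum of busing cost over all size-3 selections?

Open {B, C, D}.
  R-α→C 11, R-β→B 12, R-γ→D 11, R-δ→D 5, R-ε→C 2, R-ζ→C 9  ⇒ total 50.
Compare {A, C, D}: total 52.
Compare {B, C, E}: total 54.
No size-3 selection does better; minimum is 50.

50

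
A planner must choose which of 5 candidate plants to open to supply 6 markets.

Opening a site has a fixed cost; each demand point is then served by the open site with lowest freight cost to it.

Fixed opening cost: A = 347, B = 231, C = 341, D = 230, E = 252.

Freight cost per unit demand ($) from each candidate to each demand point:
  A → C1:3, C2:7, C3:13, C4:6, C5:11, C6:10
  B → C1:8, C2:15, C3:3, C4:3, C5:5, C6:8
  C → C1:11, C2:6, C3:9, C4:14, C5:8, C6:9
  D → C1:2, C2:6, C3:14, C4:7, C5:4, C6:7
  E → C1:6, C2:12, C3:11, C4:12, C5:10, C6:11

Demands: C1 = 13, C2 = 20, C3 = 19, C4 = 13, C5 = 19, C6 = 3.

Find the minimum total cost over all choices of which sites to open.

800

Open {B, D}: assign each demand point to its cheapest open site.
  C1→D 13×2=26, C2→D 20×6=120, C3→B 19×3=57, C4→B 13×3=39, C5→D 19×4=76, C6→D 3×7=21
  freight cost 339, fixed 461 → total 800.
Compare {D}: freight cost 600 + fixed 230 = 830.
Compare {B}: freight cost 619 + fixed 231 = 850.
Compare {A, B}: freight cost 394 + fixed 578 = 972.
All other subsets cost ≥ 830. Minimum total cost: 800.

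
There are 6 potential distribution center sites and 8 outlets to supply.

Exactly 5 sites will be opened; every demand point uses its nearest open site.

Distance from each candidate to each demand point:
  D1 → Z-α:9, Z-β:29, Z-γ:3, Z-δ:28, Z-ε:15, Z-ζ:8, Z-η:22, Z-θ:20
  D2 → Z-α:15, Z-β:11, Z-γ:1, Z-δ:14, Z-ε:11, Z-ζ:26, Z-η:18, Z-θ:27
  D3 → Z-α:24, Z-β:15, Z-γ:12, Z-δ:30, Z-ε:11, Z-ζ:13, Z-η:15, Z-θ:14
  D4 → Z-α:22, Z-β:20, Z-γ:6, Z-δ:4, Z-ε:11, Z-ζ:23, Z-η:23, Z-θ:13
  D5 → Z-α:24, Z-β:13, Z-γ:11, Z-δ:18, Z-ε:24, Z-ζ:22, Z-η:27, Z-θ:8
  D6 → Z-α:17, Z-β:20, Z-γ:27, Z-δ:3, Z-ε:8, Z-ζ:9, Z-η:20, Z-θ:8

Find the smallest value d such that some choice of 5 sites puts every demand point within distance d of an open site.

Open {D1, D2, D3, D4, D5}.
  Farthest demand point is Z-η at distance 15 (to D3); all others are ≤ 15.
With {D1, D2, D3, D4, D6} the worst case is 15.
With {D1, D2, D3, D5, D6} the worst case is 15.
No size-5 selection achieves below 15.

15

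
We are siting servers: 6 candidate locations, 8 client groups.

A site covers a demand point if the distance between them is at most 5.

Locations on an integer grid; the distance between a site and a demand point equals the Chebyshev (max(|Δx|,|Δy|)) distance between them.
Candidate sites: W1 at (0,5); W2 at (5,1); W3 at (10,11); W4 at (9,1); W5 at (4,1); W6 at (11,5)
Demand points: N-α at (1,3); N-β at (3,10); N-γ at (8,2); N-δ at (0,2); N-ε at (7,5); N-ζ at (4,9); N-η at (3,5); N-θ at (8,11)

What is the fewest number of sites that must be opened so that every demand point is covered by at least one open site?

Coverage sets (demand points within 5 of each site):
  W1: {N-α, N-β, N-δ, N-ζ, N-η}
  W2: {N-α, N-γ, N-δ, N-ε, N-η}
  W3: {N-θ}
  W4: {N-γ, N-ε}
  W5: {N-α, N-γ, N-δ, N-ε, N-η}
  W6: {N-γ, N-ε}
No 2 sites suffice: every size-2 union leaves at least one demand point uncovered.
But {W1, W2, W3} covers everything, so the minimum is 3.

3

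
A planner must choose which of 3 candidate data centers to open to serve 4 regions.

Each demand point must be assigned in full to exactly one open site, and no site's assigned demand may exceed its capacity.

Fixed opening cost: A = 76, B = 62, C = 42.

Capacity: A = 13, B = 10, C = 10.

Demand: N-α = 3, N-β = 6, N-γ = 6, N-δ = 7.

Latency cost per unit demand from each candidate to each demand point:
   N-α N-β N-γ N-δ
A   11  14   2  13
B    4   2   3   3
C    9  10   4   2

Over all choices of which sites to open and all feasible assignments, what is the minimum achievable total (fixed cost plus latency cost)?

Open {A, B, C}; cheapest assignment that respects the capacities:
  A (cap 13, load 6): N-γ — cost 6×2 = 12
  B (cap 10, load 9): N-α, N-β — cost 3×4 + 6×2 = 24
  C (cap 10, load 7): N-δ — cost 7×2 = 14
  Shipping 50, fixed 180 → total 230.
  Any other capacity-feasible assignment to {A, B, C} ships for at least 50.
Compare {A, C}: its best feasible assignment gives total 255.
Compare {A, B}: its best feasible assignment gives total 265.
Every other set of open sites that can feasibly serve all demand totals ≥ 255 even under its best assignment. Minimum: 230.

230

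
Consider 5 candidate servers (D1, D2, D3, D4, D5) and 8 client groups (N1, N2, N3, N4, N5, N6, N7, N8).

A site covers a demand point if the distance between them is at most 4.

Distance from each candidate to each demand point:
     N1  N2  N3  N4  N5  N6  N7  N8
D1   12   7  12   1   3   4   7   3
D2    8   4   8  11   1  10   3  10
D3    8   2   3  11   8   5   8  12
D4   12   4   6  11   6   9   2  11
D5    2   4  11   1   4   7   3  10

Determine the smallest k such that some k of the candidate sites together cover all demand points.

3

Coverage sets (demand points within 4 of each site):
  D1: {N4, N5, N6, N8}
  D2: {N2, N5, N7}
  D3: {N2, N3}
  D4: {N2, N7}
  D5: {N1, N2, N4, N5, N7}
No 2 sites suffice: every size-2 union leaves at least one demand point uncovered.
But {D1, D3, D5} covers everything, so the minimum is 3.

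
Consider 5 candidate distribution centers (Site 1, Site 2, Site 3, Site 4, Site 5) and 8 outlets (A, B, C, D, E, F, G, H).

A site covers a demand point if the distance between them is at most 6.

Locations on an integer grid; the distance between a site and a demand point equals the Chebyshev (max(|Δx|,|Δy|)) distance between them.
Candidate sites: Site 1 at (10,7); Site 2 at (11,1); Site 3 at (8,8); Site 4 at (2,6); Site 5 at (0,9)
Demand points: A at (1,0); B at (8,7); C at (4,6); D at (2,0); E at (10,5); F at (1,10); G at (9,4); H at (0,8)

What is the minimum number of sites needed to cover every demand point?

2

Coverage sets (demand points within 6 of each site):
  Site 1: {B, C, E, G}
  Site 2: {B, E, G}
  Site 3: {B, C, E, G}
  Site 4: {A, B, C, D, F, H}
  Site 5: {C, F, H}
No single site covers all 8 demand points.
But {Site 1, Site 4} covers everything, so the minimum is 2.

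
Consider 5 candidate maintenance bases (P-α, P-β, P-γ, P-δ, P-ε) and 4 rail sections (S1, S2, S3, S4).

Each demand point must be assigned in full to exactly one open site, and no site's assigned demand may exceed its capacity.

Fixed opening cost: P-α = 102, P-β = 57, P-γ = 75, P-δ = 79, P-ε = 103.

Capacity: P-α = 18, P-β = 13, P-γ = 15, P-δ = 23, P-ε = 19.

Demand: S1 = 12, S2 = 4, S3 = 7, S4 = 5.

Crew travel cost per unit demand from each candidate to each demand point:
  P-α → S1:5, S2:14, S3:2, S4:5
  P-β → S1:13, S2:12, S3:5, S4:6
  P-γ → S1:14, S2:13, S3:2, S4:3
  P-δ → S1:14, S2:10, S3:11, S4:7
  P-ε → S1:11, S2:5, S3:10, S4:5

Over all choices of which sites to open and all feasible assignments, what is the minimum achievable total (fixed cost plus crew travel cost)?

Open {P-α, P-γ}; cheapest assignment that respects the capacities:
  P-α (cap 18, load 16): S1, S2 — cost 12×5 + 4×14 = 116
  P-γ (cap 15, load 12): S3, S4 — cost 7×2 + 5×3 = 29
  Shipping 145, fixed 177 → total 322.
  Any other capacity-feasible assignment to {P-α, P-γ} ships for at least 145.
Compare {P-α, P-β}: its best feasible assignment gives total 327.
Compare {P-γ, P-ε}: its best feasible assignment gives total 359.
Every other set of open sites that can feasibly serve all demand totals ≥ 327 even under its best assignment. Minimum: 322.

322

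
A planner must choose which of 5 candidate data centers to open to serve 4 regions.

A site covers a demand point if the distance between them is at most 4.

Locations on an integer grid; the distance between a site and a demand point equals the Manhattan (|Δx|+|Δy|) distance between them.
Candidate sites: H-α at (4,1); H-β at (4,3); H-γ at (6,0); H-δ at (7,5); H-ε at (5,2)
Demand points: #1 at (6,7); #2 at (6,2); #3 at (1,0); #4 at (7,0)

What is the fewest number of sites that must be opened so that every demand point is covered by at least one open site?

2

Coverage sets (demand points within 4 of each site):
  H-α: {#2, #3, #4}
  H-β: {#2}
  H-γ: {#2, #4}
  H-δ: {#1, #2}
  H-ε: {#2, #4}
No single site covers all 4 demand points.
But {H-α, H-δ} covers everything, so the minimum is 2.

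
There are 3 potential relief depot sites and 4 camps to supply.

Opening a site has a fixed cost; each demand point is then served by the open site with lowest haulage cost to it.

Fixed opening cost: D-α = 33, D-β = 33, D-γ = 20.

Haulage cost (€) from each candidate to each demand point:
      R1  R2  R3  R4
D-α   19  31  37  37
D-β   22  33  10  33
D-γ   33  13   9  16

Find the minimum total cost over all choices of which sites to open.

Open {D-γ}: assign each demand point to its cheapest open site.
  R1→D-γ 33, R2→D-γ 13, R3→D-γ 9, R4→D-γ 16
  haulage cost 71, fixed 20 → total 91.
Compare {D-α, D-γ}: haulage cost 57 + fixed 53 = 110.
Compare {D-β, D-γ}: haulage cost 60 + fixed 53 = 113.
Compare {D-β}: haulage cost 98 + fixed 33 = 131.
All other subsets cost ≥ 110. Minimum total cost: 91.

91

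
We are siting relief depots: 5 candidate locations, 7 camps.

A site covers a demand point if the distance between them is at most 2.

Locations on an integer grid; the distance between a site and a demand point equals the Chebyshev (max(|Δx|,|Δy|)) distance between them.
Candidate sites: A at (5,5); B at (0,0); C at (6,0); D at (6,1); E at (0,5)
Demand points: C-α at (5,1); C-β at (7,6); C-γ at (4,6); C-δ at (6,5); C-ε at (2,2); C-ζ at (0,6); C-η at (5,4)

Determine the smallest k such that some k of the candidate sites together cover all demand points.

4

Coverage sets (demand points within 2 of each site):
  A: {C-β, C-γ, C-δ, C-η}
  B: {C-ε}
  C: {C-α}
  D: {C-α}
  E: {C-ζ}
No 3 sites suffice: every size-3 union leaves at least one demand point uncovered.
But {A, B, C, E} covers everything, so the minimum is 4.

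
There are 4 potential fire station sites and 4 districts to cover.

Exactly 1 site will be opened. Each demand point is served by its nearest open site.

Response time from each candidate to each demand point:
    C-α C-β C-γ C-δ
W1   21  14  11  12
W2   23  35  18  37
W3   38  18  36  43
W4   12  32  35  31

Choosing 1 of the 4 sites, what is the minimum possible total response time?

Open {W1}.
  C-α→W1 21, C-β→W1 14, C-γ→W1 11, C-δ→W1 12  ⇒ total 58.
Compare {W4}: total 110.
Compare {W2}: total 113.
No size-1 selection does better; minimum is 58.

58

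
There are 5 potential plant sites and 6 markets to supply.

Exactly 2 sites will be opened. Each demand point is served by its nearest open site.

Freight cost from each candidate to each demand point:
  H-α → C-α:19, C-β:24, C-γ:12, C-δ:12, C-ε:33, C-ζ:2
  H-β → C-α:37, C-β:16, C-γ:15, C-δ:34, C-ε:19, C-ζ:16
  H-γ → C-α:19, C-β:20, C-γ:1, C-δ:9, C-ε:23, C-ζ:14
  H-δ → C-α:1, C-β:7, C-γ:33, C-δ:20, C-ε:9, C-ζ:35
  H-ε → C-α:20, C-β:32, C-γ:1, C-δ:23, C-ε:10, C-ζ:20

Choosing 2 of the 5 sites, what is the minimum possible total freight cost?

41

Open {H-γ, H-δ}.
  C-α→H-δ 1, C-β→H-δ 7, C-γ→H-γ 1, C-δ→H-γ 9, C-ε→H-δ 9, C-ζ→H-γ 14  ⇒ total 41.
Compare {H-α, H-δ}: total 43.
Compare {H-δ, H-ε}: total 58.
No size-2 selection does better; minimum is 41.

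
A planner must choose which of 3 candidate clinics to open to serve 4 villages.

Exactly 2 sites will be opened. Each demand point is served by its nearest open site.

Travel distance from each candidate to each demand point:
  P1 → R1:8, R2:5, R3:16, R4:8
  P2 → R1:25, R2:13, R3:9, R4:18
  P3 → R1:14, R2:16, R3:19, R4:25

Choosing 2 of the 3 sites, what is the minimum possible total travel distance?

30

Open {P1, P2}.
  R1→P1 8, R2→P1 5, R3→P2 9, R4→P1 8  ⇒ total 30.
Compare {P1, P3}: total 37.
Compare {P2, P3}: total 54.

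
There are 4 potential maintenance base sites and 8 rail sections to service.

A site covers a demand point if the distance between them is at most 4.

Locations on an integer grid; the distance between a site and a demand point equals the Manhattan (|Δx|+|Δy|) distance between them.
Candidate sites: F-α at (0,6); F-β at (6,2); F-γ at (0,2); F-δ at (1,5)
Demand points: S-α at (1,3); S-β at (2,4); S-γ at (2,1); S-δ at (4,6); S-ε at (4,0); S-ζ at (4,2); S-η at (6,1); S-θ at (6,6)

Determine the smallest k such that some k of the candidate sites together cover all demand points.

3

Coverage sets (demand points within 4 of each site):
  F-α: {S-α, S-β, S-δ}
  F-β: {S-ε, S-ζ, S-η, S-θ}
  F-γ: {S-α, S-β, S-γ, S-ζ}
  F-δ: {S-α, S-β, S-δ}
No 2 sites suffice: every size-2 union leaves at least one demand point uncovered.
But {F-α, F-β, F-γ} covers everything, so the minimum is 3.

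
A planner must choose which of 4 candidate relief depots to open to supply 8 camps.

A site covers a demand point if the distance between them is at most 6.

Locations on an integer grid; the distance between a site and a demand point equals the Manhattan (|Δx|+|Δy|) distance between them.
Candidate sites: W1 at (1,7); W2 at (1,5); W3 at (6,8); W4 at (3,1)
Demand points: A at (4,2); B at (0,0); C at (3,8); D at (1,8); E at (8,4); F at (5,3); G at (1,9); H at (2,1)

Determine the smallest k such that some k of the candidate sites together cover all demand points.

2

Coverage sets (demand points within 6 of each site):
  W1: {C, D, G}
  W2: {A, B, C, D, F, G, H}
  W3: {C, D, E, F, G}
  W4: {A, B, F, H}
No single site covers all 8 demand points.
But {W2, W3} covers everything, so the minimum is 2.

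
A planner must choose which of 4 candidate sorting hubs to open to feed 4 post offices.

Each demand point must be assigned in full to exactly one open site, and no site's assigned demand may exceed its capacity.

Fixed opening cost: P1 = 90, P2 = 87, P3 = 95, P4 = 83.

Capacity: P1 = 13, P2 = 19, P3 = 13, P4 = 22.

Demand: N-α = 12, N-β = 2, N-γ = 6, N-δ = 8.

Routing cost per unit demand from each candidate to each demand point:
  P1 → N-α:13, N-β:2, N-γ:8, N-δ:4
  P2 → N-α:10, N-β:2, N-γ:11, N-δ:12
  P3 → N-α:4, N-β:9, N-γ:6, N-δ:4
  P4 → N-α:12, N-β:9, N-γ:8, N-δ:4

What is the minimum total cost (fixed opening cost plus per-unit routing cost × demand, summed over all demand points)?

324

Open {P3, P4}; cheapest assignment that respects the capacities:
  P3 (cap 13, load 12): N-α — cost 12×4 = 48
  P4 (cap 22, load 16): N-β, N-γ, N-δ — cost 2×9 + 6×8 + 8×4 = 98
  Shipping 146, fixed 178 → total 324.
  Any other capacity-feasible assignment to {P3, P4} ships for at least 146.
Compare {P2, P4}: its best feasible assignment gives total 374.
Compare {P2, P3}: its best feasible assignment gives total 396.
Every other set of open sites that can feasibly serve all demand totals ≥ 374 even under its best assignment. Minimum: 324.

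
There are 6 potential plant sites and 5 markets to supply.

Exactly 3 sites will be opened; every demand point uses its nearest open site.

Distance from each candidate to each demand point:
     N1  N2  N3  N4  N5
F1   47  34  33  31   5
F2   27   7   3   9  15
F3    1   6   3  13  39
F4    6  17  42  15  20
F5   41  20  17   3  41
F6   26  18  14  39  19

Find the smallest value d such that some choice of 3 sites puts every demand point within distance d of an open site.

Open {F1, F3, F5}.
  Farthest demand point is N2 at distance 6 (to F3); all others are ≤ 6.
With {F1, F2, F3} the worst case is 9.
With {F1, F2, F4} the worst case is 9.
No size-3 selection achieves below 6.

6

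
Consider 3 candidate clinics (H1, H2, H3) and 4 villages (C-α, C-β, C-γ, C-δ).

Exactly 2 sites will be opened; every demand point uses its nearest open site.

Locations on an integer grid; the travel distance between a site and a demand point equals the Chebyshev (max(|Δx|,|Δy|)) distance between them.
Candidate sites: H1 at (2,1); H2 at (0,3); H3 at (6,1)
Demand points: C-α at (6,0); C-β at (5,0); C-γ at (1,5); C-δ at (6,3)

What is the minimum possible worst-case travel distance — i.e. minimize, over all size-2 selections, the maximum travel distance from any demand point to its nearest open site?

Open {H2, H3}.
  Farthest demand point is C-γ at travel distance 2 (to H2); all others are ≤ 2.
With {H1, H2} the worst case is 4.
With {H1, H3} the worst case is 4.
No size-2 selection achieves below 2.

2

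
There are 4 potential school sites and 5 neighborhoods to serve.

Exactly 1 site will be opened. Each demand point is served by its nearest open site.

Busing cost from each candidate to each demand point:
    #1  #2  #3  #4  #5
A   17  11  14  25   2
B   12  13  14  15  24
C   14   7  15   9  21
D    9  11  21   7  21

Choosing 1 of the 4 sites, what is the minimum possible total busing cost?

66

Open {C}.
  #1→C 14, #2→C 7, #3→C 15, #4→C 9, #5→C 21  ⇒ total 66.
Compare {A}: total 69.
Compare {D}: total 69.
No size-1 selection does better; minimum is 66.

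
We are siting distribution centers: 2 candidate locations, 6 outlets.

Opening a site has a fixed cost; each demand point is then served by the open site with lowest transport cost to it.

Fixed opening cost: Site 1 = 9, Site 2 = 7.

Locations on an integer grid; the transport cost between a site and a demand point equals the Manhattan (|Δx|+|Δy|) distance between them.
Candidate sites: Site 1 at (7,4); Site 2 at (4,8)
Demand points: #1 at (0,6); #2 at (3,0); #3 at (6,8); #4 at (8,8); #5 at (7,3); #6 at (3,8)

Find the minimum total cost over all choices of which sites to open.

Open {Site 2}: assign each demand point to its cheapest open site.
  #1→Site 2 6, #2→Site 2 9, #3→Site 2 2, #4→Site 2 4, #5→Site 2 8, #6→Site 2 1
  transport cost 30, fixed 7 → total 37.
Compare {Site 1, Site 2}: transport cost 22 + fixed 16 = 38.
Compare {Site 1}: transport cost 36 + fixed 9 = 45.

37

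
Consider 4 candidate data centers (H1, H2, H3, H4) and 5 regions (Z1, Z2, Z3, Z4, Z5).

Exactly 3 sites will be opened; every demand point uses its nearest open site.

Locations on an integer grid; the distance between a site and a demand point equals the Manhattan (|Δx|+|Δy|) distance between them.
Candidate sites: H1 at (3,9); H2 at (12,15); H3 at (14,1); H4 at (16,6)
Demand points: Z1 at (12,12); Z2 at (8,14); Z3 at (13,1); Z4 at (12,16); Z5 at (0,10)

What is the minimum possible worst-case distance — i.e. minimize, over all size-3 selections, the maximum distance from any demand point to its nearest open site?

5

Open {H1, H2, H3}.
  Farthest demand point is Z2 at distance 5 (to H2); all others are ≤ 5.
With {H1, H2, H4} the worst case is 8.
With {H1, H3, H4} the worst case is 14.
No size-3 selection achieves below 5.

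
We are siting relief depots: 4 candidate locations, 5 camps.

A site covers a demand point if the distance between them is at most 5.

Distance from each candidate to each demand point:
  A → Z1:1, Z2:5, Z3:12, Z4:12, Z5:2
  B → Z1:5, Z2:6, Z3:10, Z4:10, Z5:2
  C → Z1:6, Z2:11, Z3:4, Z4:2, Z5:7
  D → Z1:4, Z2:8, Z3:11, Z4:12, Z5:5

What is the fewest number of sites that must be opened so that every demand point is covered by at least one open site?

Coverage sets (demand points within 5 of each site):
  A: {Z1, Z2, Z5}
  B: {Z1, Z5}
  C: {Z3, Z4}
  D: {Z1, Z5}
No single site covers all 5 demand points.
But {A, C} covers everything, so the minimum is 2.

2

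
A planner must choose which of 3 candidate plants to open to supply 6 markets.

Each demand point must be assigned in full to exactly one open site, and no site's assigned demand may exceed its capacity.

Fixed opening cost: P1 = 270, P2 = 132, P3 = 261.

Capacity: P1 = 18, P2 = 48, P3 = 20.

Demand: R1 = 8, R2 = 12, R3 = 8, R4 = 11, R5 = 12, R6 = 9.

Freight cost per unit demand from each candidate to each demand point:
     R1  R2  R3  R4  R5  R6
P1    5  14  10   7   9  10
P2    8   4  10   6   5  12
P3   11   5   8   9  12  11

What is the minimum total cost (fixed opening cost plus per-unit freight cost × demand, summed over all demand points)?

786

Open {P1, P2}; cheapest assignment that respects the capacities:
  P1 (cap 18, load 17): R1, R6 — cost 8×5 + 9×10 = 130
  P2 (cap 48, load 43): R2, R3, R4, R5 — cost 12×4 + 8×10 + 11×6 + 12×5 = 254
  Shipping 384, fixed 402 → total 786.
  Any other capacity-feasible assignment to {P1, P2} ships for at least 384.
Compare {P2, P3}: its best feasible assignment gives total 794.
Compare {P1, P2, P3}: its best feasible assignment gives total 1031.
Every other set of open sites that can feasibly serve all demand totals ≥ 794 even under its best assignment. Minimum: 786.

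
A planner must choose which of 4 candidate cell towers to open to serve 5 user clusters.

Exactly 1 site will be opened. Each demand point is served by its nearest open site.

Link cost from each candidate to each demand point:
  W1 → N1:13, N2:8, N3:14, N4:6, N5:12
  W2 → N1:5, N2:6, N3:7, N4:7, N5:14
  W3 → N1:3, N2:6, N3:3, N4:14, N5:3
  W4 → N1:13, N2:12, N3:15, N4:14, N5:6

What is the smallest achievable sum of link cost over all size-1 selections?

29

Open {W3}.
  N1→W3 3, N2→W3 6, N3→W3 3, N4→W3 14, N5→W3 3  ⇒ total 29.
Compare {W2}: total 39.
Compare {W1}: total 53.
No size-1 selection does better; minimum is 29.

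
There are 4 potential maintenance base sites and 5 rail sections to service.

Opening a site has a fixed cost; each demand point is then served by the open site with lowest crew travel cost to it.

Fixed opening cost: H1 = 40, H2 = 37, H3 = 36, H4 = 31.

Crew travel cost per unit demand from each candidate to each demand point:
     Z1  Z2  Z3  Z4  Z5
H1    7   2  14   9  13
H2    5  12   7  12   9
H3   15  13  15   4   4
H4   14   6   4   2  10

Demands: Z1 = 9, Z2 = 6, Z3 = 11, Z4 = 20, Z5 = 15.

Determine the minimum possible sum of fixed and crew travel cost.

326

Open {H1, H3, H4}: assign each demand point to its cheapest open site.
  Z1→H1 9×7=63, Z2→H1 6×2=12, Z3→H4 11×4=44, Z4→H4 20×2=40, Z5→H3 15×4=60
  crew travel cost 219, fixed 107 → total 326.
Compare {H2, H3, H4}: crew travel cost 225 + fixed 104 = 329.
Compare {H1, H2, H3, H4}: crew travel cost 201 + fixed 144 = 345.
Compare {H2, H4}: crew travel cost 300 + fixed 68 = 368.
All other subsets cost ≥ 329. Minimum total cost: 326.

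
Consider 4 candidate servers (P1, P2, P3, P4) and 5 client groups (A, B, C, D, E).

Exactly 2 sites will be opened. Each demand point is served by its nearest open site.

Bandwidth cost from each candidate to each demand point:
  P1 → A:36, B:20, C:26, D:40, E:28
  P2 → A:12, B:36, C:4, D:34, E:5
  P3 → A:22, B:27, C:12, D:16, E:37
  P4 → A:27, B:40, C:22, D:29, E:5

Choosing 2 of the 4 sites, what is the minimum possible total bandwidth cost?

64

Open {P2, P3}.
  A→P2 12, B→P3 27, C→P2 4, D→P3 16, E→P2 5  ⇒ total 64.
Compare {P1, P2}: total 75.
Compare {P3, P4}: total 82.
No size-2 selection does better; minimum is 64.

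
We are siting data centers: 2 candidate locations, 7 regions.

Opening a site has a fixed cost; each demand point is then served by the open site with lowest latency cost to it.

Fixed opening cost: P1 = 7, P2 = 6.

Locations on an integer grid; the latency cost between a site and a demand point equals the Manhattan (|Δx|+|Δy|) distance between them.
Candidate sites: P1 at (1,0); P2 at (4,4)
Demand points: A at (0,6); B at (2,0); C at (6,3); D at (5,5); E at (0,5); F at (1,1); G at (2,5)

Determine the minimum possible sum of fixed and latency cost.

34

Open {P1, P2}: assign each demand point to its cheapest open site.
  A→P2 6, B→P1 1, C→P2 3, D→P2 2, E→P2 5, F→P1 1, G→P2 3
  latency cost 21, fixed 13 → total 34.
Compare {P2}: latency cost 31 + fixed 6 = 37.
Compare {P1}: latency cost 38 + fixed 7 = 45.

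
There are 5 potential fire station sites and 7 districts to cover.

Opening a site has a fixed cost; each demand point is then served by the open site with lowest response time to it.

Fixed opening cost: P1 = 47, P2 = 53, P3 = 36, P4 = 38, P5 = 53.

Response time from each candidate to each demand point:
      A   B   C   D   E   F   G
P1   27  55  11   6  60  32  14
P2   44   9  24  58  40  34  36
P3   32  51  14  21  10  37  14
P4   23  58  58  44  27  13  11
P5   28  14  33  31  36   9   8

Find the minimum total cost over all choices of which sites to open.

193

Open {P3, P5}: assign each demand point to its cheapest open site.
  A→P5 28, B→P5 14, C→P3 14, D→P3 21, E→P3 10, F→P5 9, G→P5 8
  response time 104, fixed 89 → total 193.
Compare {P1, P5}: response time 111 + fixed 100 = 211.
Compare {P5}: response time 159 + fixed 53 = 212.
Compare {P3}: response time 179 + fixed 36 = 215.
All other subsets cost ≥ 211. Minimum total cost: 193.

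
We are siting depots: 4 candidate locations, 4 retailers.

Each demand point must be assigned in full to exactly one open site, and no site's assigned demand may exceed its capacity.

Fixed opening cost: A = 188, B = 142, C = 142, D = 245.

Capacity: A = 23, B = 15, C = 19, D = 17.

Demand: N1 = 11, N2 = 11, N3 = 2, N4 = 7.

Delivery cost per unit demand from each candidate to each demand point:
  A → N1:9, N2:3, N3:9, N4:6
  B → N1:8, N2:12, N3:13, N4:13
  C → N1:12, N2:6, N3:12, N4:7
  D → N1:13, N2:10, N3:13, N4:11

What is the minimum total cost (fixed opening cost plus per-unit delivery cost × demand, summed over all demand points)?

Open {A, B}; cheapest assignment that respects the capacities:
  A (cap 23, load 20): N2, N3, N4 — cost 11×3 + 2×9 + 7×6 = 93
  B (cap 15, load 11): N1 — cost 11×8 = 88
  Shipping 181, fixed 330 → total 511.
  Any other capacity-feasible assignment to {A, B} ships for at least 181.
Compare {B, C}: its best feasible assignment gives total 513.
Compare {A, C}: its best feasible assignment gives total 535.
Every other set of open sites that can feasibly serve all demand totals ≥ 513 even under its best assignment. Minimum: 511.

511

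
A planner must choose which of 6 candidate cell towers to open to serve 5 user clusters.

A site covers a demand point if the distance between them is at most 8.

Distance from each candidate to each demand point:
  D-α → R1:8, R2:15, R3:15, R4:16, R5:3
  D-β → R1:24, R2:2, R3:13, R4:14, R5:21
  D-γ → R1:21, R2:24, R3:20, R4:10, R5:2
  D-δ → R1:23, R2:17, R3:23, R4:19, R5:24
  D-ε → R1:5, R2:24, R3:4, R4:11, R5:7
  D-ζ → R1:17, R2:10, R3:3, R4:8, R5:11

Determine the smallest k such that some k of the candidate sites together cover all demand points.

Coverage sets (demand points within 8 of each site):
  D-α: {R1, R5}
  D-β: {R2}
  D-γ: {R5}
  D-δ: {}
  D-ε: {R1, R3, R5}
  D-ζ: {R3, R4}
No 2 sites suffice: every size-2 union leaves at least one demand point uncovered.
But {D-α, D-β, D-ζ} covers everything, so the minimum is 3.

3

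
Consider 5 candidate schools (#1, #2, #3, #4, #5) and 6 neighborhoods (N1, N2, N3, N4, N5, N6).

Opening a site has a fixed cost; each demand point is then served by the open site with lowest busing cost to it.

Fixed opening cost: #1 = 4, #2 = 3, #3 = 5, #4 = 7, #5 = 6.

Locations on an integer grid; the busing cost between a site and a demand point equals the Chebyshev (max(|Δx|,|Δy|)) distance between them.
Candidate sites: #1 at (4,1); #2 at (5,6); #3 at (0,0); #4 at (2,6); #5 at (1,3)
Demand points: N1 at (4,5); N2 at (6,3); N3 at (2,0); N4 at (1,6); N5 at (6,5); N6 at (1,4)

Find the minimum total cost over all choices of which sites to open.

Open {#1, #2}: assign each demand point to its cheapest open site.
  N1→#2 1, N2→#1 2, N3→#1 2, N4→#2 4, N5→#2 1, N6→#1 3
  busing cost 13, fixed 7 → total 20.
Compare {#2, #5}: busing cost 12 + fixed 9 = 21.
Compare {#2}: busing cost 19 + fixed 3 = 22.
Compare {#2, #3}: busing cost 15 + fixed 8 = 23.
All other subsets cost ≥ 21. Minimum total cost: 20.

20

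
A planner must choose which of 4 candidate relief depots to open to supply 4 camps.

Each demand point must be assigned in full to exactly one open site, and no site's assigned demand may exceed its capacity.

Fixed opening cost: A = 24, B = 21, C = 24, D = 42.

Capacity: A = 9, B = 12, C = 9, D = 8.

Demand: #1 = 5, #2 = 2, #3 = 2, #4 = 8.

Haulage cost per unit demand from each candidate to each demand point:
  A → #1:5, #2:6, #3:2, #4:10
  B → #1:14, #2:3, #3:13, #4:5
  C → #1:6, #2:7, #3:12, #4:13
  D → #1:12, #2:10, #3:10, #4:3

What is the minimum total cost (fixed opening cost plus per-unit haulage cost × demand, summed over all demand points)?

120

Open {A, B}; cheapest assignment that respects the capacities:
  A (cap 9, load 7): #1, #3 — cost 5×5 + 2×2 = 29
  B (cap 12, load 10): #2, #4 — cost 2×3 + 8×5 = 46
  Shipping 75, fixed 45 → total 120.
  Any other capacity-feasible assignment to {A, B} ships for at least 75.
Compare {A, D}: its best feasible assignment gives total 131.
Compare {A, B, C}: its best feasible assignment gives total 144.
Every other set of open sites that can feasibly serve all demand totals ≥ 131 even under its best assignment. Minimum: 120.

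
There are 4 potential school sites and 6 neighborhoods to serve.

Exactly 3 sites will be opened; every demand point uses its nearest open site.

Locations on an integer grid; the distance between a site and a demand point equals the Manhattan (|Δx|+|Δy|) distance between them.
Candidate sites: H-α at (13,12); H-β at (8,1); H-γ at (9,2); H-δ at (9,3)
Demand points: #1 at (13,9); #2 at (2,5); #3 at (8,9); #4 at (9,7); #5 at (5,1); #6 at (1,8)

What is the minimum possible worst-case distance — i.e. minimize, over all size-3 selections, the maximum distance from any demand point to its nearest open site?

13

Open {H-α, H-β, H-δ}.
  Farthest demand point is #6 at distance 13 (to H-δ); all others are ≤ 13.
With {H-α, H-γ, H-δ} the worst case is 13.
With {H-β, H-γ, H-δ} the worst case is 13.
No size-3 selection achieves below 13.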